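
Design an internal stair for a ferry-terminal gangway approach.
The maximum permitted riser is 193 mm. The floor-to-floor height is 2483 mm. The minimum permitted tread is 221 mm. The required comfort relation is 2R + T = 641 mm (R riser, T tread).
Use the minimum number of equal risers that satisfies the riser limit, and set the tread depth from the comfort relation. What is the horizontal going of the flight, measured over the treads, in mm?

⌈2483/193⌉ = 13 risers.
Each riser is 2483/13 = 191 mm (≤ 193 mm).
T = 641 − 2·191 = 259 mm, which satisfies the 221 mm minimum.
Going = (13 − 1) × 259 = 3108 mm.

3108 mm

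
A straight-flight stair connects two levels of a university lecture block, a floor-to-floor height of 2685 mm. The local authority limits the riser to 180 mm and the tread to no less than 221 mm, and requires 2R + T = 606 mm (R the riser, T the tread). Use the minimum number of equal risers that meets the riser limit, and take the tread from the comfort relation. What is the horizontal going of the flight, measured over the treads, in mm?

3472 mm

2685 / 180 = 14.917 → round up to 15 risers.
R = 2685 ÷ 15 = 179 mm.
Tread T = 606 − 2 × 179 = 248 mm (≥ 221 mm).
Going = (15 − 1) × 248 = 3472 mm.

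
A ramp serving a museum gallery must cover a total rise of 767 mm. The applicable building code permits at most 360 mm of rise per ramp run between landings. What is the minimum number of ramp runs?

⌈767/360⌉ = 3 ramp runs.

3 runs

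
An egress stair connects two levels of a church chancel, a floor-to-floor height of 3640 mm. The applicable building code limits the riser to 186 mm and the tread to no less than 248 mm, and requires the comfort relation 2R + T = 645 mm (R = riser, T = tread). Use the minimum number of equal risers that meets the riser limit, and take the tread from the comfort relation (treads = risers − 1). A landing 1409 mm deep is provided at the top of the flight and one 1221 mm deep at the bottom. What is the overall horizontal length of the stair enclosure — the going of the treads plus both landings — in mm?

7969 mm

3640 / 186 = 19.570 → round up to 20 risers.
Each riser is 3640/20 = 182 mm (≤ 186 mm).
T = 645 − 2·182 = 281 mm, which satisfies the 248 mm minimum.
Going = (20 − 1) × 281 = 5339 mm.
Add landings: 5339 + 1409 + 1221 = 7969 mm.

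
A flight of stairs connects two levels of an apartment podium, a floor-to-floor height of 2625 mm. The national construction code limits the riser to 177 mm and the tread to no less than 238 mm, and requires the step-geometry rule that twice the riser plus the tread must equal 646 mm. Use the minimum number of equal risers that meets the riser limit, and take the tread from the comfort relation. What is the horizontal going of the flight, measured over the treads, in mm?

2625 / 177 = 14.831 → round up to 15 risers.
Each riser is 2625/15 = 175 mm (≤ 177 mm).
From 2R + T = 646: T = 646 − 350 = 296 mm.
Treads = 15 − 1 = 14; going = 14 × 296 = 4144 mm.

4144 mm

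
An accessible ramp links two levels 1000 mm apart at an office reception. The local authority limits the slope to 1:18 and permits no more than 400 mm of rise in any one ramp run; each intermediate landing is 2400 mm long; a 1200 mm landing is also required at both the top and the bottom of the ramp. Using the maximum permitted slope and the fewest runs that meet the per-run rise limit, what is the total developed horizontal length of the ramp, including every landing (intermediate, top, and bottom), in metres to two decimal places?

⌈1000/400⌉ = 3 ramp runs. That means 2 intermediate landings.
Horizontal run for 1000 mm of rise at 1:18 is 1000 × 18 = 18000 mm.
Intermediate landings: 2 × 2400 = 4800 mm.
Top and bottom landings: 2 × 1200 = 2400 mm.
Total = 18000 + 4800 + 2400 = 25200 mm.
= 25.20 m.

25.20 m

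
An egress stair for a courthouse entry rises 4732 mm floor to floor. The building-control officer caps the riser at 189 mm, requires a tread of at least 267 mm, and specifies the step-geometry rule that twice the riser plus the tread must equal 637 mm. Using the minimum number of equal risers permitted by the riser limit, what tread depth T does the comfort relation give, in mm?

⌈4732/189⌉ = 26 risers.
Each riser is 4732/26 = 182 mm (≤ 189 mm).
From 2R + T = 637: T = 637 − 364 = 273 mm.

273 mm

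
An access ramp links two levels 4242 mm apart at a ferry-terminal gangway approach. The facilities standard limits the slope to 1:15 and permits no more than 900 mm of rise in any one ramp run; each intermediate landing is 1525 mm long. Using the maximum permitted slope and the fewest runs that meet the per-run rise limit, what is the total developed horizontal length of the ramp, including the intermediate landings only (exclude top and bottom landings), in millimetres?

At most 900 each: 4242/900 = 4.71, giving 5 ramp runs. That means 4 intermediate landings.
Ramp run (horizontal) at 1:15: 4242 × 15 = 63630 mm.
4 intermediate landings contribute 4 × 1525 = 6100 mm.
Total developed length = 63630 + 6100 = 69730 mm.

69730 mm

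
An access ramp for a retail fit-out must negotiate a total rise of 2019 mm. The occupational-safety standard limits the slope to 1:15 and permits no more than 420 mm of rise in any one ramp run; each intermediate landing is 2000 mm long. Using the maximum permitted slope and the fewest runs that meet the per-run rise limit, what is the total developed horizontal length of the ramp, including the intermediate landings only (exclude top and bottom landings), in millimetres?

2019 / 420 = 4.807 → round up to 5 ramp runs. That means 4 intermediate landings.
Horizontal run for 2019 mm of rise at 1:15 is 2019 × 15 = 30285 mm.
Intermediate landings: 4 × 2000 = 8000 mm.
Total developed length = 30285 + 8000 = 38285 mm.

38285 mm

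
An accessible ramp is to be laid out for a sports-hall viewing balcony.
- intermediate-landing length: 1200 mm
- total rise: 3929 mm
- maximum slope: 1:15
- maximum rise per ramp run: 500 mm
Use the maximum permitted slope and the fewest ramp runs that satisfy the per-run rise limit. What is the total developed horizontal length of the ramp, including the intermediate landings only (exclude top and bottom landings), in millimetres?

67335 mm

3929 / 500 = 7.858 → round up to 8 ramp runs. That means 7 intermediate landings.
Horizontal run for 3929 mm of rise at 1:15 is 3929 × 15 = 58935 mm.
Intermediate landings: 7 × 1200 = 8400 mm.
Total developed length = 58935 + 8400 = 67335 mm.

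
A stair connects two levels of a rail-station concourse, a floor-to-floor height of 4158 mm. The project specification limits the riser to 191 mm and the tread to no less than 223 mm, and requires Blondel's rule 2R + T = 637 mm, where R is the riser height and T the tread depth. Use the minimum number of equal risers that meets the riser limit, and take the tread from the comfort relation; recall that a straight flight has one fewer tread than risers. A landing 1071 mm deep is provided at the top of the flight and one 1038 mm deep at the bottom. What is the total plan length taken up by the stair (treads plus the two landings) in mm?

⌈4158/191⌉ = 22 risers.
Riser R = 4158 / 22 = 189 mm, within the 191 mm limit.
From 2R + T = 637: T = 637 − 378 = 259 mm.
Treads = 22 − 1 = 21; going = 21 × 259 = 5439 mm.
Add landings: 5439 + 1071 + 1038 = 7548 mm.

7548 mm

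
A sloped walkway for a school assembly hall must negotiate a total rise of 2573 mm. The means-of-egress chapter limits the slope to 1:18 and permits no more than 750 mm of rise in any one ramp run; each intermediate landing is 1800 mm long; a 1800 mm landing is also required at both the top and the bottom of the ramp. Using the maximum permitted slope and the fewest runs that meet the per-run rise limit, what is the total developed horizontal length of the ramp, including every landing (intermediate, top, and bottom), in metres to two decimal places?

55.31 m

2573 / 750 = 3.43, so 4 ramp runs are needed. That means 3 intermediate landings.
Horizontal run for 2573 mm of rise at 1:18 is 2573 × 18 = 46314 mm.
Intermediate landings: 3 × 1800 = 5400 mm.
Top and bottom landings: 2 × 1800 = 3600 mm.
Total = 46314 + 5400 + 3600 = 55314 mm.
= 55.31 m.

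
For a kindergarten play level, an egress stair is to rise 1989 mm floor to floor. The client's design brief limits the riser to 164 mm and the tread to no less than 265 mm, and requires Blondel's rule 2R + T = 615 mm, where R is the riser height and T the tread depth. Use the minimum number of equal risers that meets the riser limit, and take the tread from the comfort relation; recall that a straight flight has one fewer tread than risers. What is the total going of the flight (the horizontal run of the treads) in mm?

3708 mm

⌈1989/164⌉ = 13 risers.
Each riser is 1989/13 = 153 mm (≤ 164 mm).
From 2R + T = 615: T = 615 − 306 = 309 mm.
Going = (13 − 1) × 309 = 3708 mm.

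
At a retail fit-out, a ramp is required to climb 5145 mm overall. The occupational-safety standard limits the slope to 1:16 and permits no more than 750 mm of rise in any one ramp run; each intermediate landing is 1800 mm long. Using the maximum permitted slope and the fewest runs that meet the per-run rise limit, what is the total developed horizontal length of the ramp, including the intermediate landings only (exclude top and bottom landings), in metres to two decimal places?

93.12 m

5145 / 750 = 6.86, so 7 ramp runs are needed. That means 6 intermediate landings.
Ramp run (horizontal) at 1:16: 5145 × 16 = 82320 mm.
Intermediate landings: 6 × 1800 = 10800 mm.
Developed length = 82320 + 10800 = 93120 mm.
= 93.12 m.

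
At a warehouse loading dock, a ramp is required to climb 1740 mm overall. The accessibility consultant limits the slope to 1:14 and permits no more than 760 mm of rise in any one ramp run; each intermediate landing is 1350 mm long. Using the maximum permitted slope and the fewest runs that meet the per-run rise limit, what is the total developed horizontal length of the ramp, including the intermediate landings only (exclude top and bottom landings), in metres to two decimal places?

27.06 m

1740 / 760 = 2.29, so 3 ramp runs are needed. That means 2 intermediate landings.
Ramp run (horizontal) at 1:14: 1740 × 14 = 24360 mm.
Intermediate landings: 2 × 1350 = 2700 mm.
Total developed length = 24360 + 2700 = 27060 mm.
= 27.06 m.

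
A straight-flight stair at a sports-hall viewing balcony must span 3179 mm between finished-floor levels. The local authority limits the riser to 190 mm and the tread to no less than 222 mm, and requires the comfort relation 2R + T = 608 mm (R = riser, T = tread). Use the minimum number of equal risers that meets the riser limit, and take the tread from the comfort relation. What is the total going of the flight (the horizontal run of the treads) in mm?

⌈3179/190⌉ = 17 risers.
Each riser is 3179/17 = 187 mm (≤ 190 mm).
From 2R + T = 608: T = 608 − 374 = 234 mm.
Treads = 17 − 1 = 16; going = 16 × 234 = 3744 mm.

3744 mm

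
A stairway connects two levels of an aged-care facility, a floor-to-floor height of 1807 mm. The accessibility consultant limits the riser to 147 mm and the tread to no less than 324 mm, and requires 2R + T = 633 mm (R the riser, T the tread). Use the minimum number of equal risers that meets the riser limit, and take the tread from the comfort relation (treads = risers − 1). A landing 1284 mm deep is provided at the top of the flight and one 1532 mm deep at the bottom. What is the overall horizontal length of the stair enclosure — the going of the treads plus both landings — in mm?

1807 / 147 = 12.293 → round up to 13 risers.
Riser R = 1807 / 13 = 139 mm, within the 147 mm limit.
From 2R + T = 633: T = 633 − 278 = 355 mm.
Treads = 13 − 1 = 12; going = 12 × 355 = 4260 mm.
Enclosure = 4260 + 1284 + 1532 = 7076 mm.

7076 mm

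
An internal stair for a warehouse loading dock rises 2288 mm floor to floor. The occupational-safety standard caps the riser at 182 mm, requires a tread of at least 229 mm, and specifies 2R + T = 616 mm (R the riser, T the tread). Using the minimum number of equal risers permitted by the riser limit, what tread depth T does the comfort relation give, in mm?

264 mm

2288 / 182 = 12.57, so 13 risers are needed.
Each riser is 2288/13 = 176 mm (≤ 182 mm).
Tread T = 616 − 2 × 176 = 264 mm (≥ 229 mm).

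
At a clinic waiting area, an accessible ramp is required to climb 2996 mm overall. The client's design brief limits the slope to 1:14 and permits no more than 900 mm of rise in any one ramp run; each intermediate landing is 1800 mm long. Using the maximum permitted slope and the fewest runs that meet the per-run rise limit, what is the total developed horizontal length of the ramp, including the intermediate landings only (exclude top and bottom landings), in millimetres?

47344 mm

⌈2996/900⌉ = 4 ramp runs. That means 3 intermediate landings.
Horizontal run for 2996 mm of rise at 1:14 is 2996 × 14 = 41944 mm.
3 intermediate landings contribute 3 × 1800 = 5400 mm.
Total developed length = 41944 + 5400 = 47344 mm.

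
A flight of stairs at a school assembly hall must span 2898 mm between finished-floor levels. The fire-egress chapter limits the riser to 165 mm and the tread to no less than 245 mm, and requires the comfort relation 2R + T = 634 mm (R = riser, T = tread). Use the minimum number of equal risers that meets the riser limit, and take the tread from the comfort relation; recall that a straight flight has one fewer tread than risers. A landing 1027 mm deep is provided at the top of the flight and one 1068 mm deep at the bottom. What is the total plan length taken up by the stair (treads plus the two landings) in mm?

2898 / 165 = 17.56, so 18 risers are needed.
Riser R = 2898 / 18 = 161 mm, within the 165 mm limit.
From 2R + T = 634: T = 634 − 322 = 312 mm.
Treads = 18 − 1 = 17; going = 17 × 312 = 5304 mm.
Add landings: 5304 + 1027 + 1068 = 7399 mm.

7399 mm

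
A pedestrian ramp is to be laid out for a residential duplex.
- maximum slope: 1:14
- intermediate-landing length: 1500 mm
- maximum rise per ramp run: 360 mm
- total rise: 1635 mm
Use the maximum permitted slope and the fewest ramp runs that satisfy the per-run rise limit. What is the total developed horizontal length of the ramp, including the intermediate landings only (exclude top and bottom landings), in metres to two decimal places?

At most 360 each: 1635/360 = 4.54, giving 5 ramp runs. That means 4 intermediate landings.
Horizontal run for 1635 mm of rise at 1:14 is 1635 × 14 = 22890 mm.
Intermediate landings: 4 × 1500 = 6000 mm.
Total developed length = 22890 + 6000 = 28890 mm.
= 28.89 m.

28.89 m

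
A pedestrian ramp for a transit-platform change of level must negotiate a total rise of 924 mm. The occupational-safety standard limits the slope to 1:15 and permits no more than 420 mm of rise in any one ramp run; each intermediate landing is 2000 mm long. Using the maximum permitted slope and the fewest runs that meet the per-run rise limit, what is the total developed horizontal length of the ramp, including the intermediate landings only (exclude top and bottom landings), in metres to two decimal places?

924 / 420 = 2.20, so 3 ramp runs are needed. That means 2 intermediate landings.
Ramp run (horizontal) at 1:15: 924 × 15 = 13860 mm.
Intermediate landings: 2 × 2000 = 4000 mm.
Total developed length = 13860 + 4000 = 17860 mm.
= 17.86 m.

17.86 m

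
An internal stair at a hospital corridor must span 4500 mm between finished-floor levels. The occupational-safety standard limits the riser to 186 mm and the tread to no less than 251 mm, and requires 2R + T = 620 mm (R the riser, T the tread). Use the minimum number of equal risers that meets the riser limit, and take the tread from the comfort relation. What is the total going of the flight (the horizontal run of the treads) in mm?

4500 / 186 = 24.19, so 25 risers are needed.
R = 4500 ÷ 25 = 180 mm.
From 2R + T = 620: T = 620 − 360 = 260 mm.
Going = (25 − 1) × 260 = 6240 mm.

6240 mm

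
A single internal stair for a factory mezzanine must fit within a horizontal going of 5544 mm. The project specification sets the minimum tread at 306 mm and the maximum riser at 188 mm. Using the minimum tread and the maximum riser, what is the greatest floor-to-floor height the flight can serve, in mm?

Treads that fit: ⌊5544 / 306⌋ = 18.
Risers = treads + 1 = 19.
Maximum height = 19 × 188 = 3572 mm.

3572 mm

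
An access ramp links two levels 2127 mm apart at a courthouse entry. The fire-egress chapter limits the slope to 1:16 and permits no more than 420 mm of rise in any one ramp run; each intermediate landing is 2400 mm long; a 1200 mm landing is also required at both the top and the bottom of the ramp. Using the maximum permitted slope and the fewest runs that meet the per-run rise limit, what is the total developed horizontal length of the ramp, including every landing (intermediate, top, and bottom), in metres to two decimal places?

At most 420 each: 2127/420 = 5.06, giving 6 ramp runs. That means 5 intermediate landings.
Ramp run (horizontal) at 1:16: 2127 × 16 = 34032 mm.
Intermediate landings: 5 × 2400 = 12000 mm.
Top and bottom landings: 2 × 1200 = 2400 mm.
Total = 34032 + 12000 + 2400 = 48432 mm.
= 48.43 m.

48.43 m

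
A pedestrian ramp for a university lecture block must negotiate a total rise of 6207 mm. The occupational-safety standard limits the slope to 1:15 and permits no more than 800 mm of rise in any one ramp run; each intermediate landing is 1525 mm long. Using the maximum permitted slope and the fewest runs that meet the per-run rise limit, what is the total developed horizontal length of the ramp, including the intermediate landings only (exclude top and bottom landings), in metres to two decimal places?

103.78 m

6207 / 800 = 7.759 → round up to 8 ramp runs. That means 7 intermediate landings.
Ramp run (horizontal) at 1:15: 6207 × 15 = 93105 mm.
7 intermediate landings contribute 7 × 1525 = 10675 mm.
Developed length = 93105 + 10675 = 103780 mm.
= 103.78 m.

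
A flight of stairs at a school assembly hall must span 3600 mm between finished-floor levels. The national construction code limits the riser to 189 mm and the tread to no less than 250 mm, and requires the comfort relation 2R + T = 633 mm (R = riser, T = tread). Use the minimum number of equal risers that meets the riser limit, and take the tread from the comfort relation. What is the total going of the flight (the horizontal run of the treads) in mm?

3600 / 189 = 19.048 → round up to 20 risers.
Each riser is 3600/20 = 180 mm (≤ 189 mm).
Tread T = 633 − 2 × 180 = 273 mm (≥ 250 mm).
Treads = 20 − 1 = 19; going = 19 × 273 = 5187 mm.

5187 mm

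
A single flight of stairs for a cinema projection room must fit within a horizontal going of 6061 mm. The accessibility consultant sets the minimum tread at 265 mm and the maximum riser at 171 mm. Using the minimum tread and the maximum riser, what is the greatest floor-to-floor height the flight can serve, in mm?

Treads that fit: ⌊6061 / 265⌋ = 22.
Risers = treads + 1 = 23.
Maximum height = 23 × 171 = 3933 mm.

3933 mm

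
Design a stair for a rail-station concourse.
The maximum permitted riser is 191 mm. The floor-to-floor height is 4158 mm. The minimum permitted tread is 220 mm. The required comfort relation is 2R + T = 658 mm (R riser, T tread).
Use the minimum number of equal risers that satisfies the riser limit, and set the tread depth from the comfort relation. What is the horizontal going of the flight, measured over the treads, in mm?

⌈4158/191⌉ = 22 risers.
R = 4158 ÷ 22 = 189 mm.
Tread T = 658 − 2 × 189 = 280 mm (≥ 220 mm).
Going = (22 − 1) × 280 = 5880 mm.

5880 mm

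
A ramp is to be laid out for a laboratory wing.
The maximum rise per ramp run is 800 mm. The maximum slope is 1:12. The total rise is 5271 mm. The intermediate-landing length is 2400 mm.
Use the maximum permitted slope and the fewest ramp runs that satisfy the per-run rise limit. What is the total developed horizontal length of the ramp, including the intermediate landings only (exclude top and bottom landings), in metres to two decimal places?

77.65 m

⌈5271/800⌉ = 7 ramp runs. That means 6 intermediate landings.
Ramp run (horizontal) at 1:12: 5271 × 12 = 63252 mm.
6 intermediate landings contribute 6 × 2400 = 14400 mm.
Developed length = 63252 + 14400 = 77652 mm.
= 77.65 m.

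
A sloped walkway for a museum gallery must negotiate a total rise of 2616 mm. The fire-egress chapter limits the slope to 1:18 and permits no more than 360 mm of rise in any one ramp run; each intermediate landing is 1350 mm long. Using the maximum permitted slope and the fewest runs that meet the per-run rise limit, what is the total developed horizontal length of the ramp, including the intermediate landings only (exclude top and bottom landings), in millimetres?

⌈2616/360⌉ = 8 ramp runs. That means 7 intermediate landings.
Horizontal run for 2616 mm of rise at 1:18 is 2616 × 18 = 47088 mm.
Intermediate landings: 7 × 1350 = 9450 mm.
Developed length = 47088 + 9450 = 56538 mm.

56538 mm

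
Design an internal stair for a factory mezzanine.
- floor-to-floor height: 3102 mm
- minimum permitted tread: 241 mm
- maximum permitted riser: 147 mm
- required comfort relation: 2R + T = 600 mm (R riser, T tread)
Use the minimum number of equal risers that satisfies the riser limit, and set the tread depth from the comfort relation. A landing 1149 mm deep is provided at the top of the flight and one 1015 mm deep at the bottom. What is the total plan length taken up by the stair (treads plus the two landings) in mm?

At most 147 each: 3102/147 = 21.10, giving 22 risers.
R = 3102 ÷ 22 = 141 mm.
From 2R + T = 600: T = 600 − 282 = 318 mm.
Going = (22 − 1) × 318 = 6678 mm.
Enclosure = 6678 + 1149 + 1015 = 8842 mm.

8842 mm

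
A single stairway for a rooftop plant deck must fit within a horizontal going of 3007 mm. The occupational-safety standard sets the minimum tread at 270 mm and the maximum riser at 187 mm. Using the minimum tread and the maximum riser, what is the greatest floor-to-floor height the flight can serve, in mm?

2244 mm

3007 / 270 = 11.14, so 11 treads fit.
Risers = treads + 1 = 12.
Maximum height = 12 × 187 = 2244 mm.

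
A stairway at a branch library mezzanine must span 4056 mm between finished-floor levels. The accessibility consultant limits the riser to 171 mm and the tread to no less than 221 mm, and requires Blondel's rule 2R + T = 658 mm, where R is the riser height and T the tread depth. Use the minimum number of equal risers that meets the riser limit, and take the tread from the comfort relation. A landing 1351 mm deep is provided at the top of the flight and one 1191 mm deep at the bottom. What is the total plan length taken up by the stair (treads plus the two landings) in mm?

9902 mm

4056 / 171 = 23.719 → round up to 24 risers.
Riser R = 4056 / 24 = 169 mm, within the 171 mm limit.
From 2R + T = 658: T = 658 − 338 = 320 mm.
Treads = 24 − 1 = 23; going = 23 × 320 = 7360 mm.
Enclosure = 7360 + 1351 + 1191 = 9902 mm.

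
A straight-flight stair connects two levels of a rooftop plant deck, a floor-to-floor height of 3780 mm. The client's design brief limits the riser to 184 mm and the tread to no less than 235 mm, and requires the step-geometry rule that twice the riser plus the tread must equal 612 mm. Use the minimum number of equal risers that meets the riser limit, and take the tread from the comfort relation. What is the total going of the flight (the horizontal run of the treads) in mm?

3780 / 184 = 20.54, so 21 risers are needed.
R = 3780 ÷ 21 = 180 mm.
From 2R + T = 612: T = 612 − 360 = 252 mm.
Treads = 21 − 1 = 20; going = 20 × 252 = 5040 mm.

5040 mm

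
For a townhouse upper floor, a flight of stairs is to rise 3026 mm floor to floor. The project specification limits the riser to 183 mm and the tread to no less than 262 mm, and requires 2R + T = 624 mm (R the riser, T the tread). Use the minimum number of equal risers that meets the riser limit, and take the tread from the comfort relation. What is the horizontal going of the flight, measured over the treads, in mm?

⌈3026/183⌉ = 17 risers.
Riser R = 3026 / 17 = 178 mm, within the 183 mm limit.
T = 624 − 2·178 = 268 mm, which satisfies the 262 mm minimum.
17 risers give 16 treads; going = 16 × 268 = 4288 mm.

4288 mm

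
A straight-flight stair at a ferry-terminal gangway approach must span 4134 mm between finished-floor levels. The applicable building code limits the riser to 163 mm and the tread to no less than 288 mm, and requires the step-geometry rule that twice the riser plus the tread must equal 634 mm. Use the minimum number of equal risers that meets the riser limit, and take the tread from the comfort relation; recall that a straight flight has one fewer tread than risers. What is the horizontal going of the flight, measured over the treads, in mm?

7900 mm

4134 / 163 = 25.362 → round up to 26 risers.
Riser R = 4134 / 26 = 159 mm, within the 163 mm limit.
From 2R + T = 634: T = 634 − 318 = 316 mm.
26 risers give 25 treads; going = 25 × 316 = 7900 mm.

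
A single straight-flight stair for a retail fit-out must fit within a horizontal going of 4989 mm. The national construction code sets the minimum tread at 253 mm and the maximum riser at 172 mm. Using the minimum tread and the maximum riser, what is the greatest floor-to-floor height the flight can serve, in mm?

4989 / 253 = 19.72, so 19 treads fit.
Risers = treads + 1 = 20.
Maximum height = 20 × 172 = 3440 mm.

3440 mm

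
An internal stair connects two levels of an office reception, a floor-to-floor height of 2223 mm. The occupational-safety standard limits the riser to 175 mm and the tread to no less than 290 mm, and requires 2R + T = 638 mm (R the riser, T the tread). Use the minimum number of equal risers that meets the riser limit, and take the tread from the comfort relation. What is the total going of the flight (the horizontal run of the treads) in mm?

3552 mm

At most 175 each: 2223/175 = 12.70, giving 13 risers.
Each riser is 2223/13 = 171 mm (≤ 175 mm).
Tread T = 638 − 2 × 171 = 296 mm (≥ 290 mm).
Treads = 13 − 1 = 12; going = 12 × 296 = 3552 mm.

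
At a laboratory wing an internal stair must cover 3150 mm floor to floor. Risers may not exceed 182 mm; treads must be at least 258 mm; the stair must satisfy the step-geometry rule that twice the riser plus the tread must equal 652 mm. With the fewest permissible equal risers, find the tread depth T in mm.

3150 / 182 = 17.31, so 18 risers are needed.
R = 3150 ÷ 18 = 175 mm.
From 2R + T = 652: T = 652 − 350 = 302 mm.

302 mm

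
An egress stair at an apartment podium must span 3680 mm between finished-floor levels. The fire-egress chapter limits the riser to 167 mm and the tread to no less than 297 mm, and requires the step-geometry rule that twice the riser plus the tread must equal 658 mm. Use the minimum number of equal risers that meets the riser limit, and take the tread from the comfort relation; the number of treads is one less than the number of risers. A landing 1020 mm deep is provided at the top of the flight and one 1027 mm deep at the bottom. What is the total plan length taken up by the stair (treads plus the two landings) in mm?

9483 mm

At most 167 each: 3680/167 = 22.04, giving 23 risers.
Each riser is 3680/23 = 160 mm (≤ 167 mm).
From 2R + T = 658: T = 658 − 320 = 338 mm.
Going = (23 − 1) × 338 = 7436 mm.
Enclosure = 7436 + 1020 + 1027 = 9483 mm.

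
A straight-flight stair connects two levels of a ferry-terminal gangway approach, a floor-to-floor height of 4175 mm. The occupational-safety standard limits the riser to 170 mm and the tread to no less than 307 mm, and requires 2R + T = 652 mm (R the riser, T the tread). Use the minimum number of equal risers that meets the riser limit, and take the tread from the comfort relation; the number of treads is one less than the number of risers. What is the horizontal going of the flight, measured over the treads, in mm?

⌈4175/170⌉ = 25 risers.
Each riser is 4175/25 = 167 mm (≤ 170 mm).
Tread T = 652 − 2 × 167 = 318 mm (≥ 307 mm).
Going = (25 − 1) × 318 = 7632 mm.

7632 mm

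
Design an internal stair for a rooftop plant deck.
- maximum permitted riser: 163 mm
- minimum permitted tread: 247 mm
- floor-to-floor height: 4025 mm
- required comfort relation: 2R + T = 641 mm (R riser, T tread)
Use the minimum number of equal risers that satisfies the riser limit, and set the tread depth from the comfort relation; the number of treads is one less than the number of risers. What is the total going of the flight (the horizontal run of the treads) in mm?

7656 mm

At most 163 each: 4025/163 = 24.69, giving 25 risers.
Riser R = 4025 / 25 = 161 mm, within the 163 mm limit.
Tread T = 641 − 2 × 161 = 319 mm (≥ 247 mm).
Going = (25 − 1) × 319 = 7656 mm.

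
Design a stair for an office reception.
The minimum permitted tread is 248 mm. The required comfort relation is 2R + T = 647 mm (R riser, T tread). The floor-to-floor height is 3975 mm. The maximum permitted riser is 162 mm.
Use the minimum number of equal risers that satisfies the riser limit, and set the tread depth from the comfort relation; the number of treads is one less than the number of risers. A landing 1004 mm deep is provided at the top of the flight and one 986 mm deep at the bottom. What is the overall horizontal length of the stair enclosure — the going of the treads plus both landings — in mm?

3975 / 162 = 24.537 → round up to 25 risers.
R = 3975 ÷ 25 = 159 mm.
Tread T = 647 − 2 × 159 = 329 mm (≥ 248 mm).
Going = (25 − 1) × 329 = 7896 mm.
Add landings: 7896 + 1004 + 986 = 9886 mm.

9886 mm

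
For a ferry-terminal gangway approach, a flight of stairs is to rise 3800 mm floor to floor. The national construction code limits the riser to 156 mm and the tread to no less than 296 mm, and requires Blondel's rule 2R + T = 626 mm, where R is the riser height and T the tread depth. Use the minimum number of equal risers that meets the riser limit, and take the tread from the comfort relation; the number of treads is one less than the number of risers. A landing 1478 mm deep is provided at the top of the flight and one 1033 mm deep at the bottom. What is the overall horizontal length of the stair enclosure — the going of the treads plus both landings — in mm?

10239 mm

⌈3800/156⌉ = 25 risers.
R = 3800 ÷ 25 = 152 mm.
T = 626 − 2·152 = 322 mm, which satisfies the 296 mm minimum.
Treads = 25 − 1 = 24; going = 24 × 322 = 7728 mm.
Enclosure = 7728 + 1478 + 1033 = 10239 mm.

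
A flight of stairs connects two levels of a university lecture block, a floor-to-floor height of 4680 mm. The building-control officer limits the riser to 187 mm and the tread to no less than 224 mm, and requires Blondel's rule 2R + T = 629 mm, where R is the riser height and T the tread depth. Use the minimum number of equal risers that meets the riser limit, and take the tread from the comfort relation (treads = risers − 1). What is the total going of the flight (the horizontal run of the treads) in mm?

4680 / 187 = 25.03, so 26 risers are needed.
R = 4680 ÷ 26 = 180 mm.
From 2R + T = 629: T = 629 − 360 = 269 mm.
26 risers give 25 treads; going = 25 × 269 = 6725 mm.

6725 mm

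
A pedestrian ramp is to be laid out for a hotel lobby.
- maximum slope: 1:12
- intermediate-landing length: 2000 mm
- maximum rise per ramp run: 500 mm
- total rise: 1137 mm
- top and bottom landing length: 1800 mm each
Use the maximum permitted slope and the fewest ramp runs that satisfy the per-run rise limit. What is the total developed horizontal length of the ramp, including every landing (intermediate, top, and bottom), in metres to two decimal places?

⌈1137/500⌉ = 3 ramp runs. That means 2 intermediate landings.
Horizontal run for 1137 mm of rise at 1:12 is 1137 × 12 = 13644 mm.
2 intermediate landings contribute 2 × 2000 = 4000 mm.
Top and bottom landings: 2 × 1800 = 3600 mm.
Total = 13644 + 4000 + 3600 = 21244 mm.
= 21.24 m.

21.24 m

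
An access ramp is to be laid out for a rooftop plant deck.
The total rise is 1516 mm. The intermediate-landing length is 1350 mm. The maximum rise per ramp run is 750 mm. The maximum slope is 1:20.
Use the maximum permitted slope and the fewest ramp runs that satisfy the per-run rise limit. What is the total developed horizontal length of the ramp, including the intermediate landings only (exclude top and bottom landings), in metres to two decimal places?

⌈1516/750⌉ = 3 ramp runs. That means 2 intermediate landings.
Ramp run (horizontal) at 1:20: 1516 × 20 = 30320 mm.
2 intermediate landings contribute 2 × 1350 = 2700 mm.
Developed length = 30320 + 2700 = 33020 mm.
= 33.02 m.

33.02 m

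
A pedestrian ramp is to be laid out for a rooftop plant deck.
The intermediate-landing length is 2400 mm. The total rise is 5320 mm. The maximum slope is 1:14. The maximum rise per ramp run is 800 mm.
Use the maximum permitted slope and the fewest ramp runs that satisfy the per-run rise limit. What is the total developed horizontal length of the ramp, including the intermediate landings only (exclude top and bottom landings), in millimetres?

88880 mm

At most 800 each: 5320/800 = 6.65, giving 7 ramp runs. That means 6 intermediate landings.
Horizontal run for 5320 mm of rise at 1:14 is 5320 × 14 = 74480 mm.
6 intermediate landings contribute 6 × 2400 = 14400 mm.
Developed length = 74480 + 14400 = 88880 mm.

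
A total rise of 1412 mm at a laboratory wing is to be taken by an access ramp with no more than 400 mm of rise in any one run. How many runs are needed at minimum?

4 runs

⌈1412/400⌉ = 4 ramp runs.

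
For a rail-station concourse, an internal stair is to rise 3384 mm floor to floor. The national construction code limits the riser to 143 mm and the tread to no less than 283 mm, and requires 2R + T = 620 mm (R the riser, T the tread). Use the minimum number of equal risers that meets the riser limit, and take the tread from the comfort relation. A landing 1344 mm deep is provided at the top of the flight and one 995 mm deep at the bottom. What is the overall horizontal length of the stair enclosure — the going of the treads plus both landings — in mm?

10113 mm

3384 / 143 = 23.664 → round up to 24 risers.
Riser R = 3384 / 24 = 141 mm, within the 143 mm limit.
Tread T = 620 − 2 × 141 = 338 mm (≥ 283 mm).
Going = (24 − 1) × 338 = 7774 mm.
Add landings: 7774 + 1344 + 995 = 10113 mm.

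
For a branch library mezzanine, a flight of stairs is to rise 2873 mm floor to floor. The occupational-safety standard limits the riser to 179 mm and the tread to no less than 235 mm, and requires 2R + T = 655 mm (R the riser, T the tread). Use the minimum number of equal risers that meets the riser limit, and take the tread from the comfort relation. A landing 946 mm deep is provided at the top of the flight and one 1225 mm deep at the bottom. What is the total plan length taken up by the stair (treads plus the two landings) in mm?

⌈2873/179⌉ = 17 risers.
R = 2873 ÷ 17 = 169 mm.
Tread T = 655 − 2 × 169 = 317 mm (≥ 235 mm).
Going = (17 − 1) × 317 = 5072 mm.
Enclosure = 5072 + 946 + 1225 = 7243 mm.

7243 mm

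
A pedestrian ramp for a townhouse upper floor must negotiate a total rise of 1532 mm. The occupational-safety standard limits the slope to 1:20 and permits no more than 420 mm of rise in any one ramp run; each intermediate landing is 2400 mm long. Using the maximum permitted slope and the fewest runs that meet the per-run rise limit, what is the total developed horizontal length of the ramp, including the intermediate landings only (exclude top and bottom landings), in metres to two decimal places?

1532 / 420 = 3.65, so 4 ramp runs are needed. That means 3 intermediate landings.
Ramp run (horizontal) at 1:20: 1532 × 20 = 30640 mm.
Intermediate landings: 3 × 2400 = 7200 mm.
Developed length = 30640 + 7200 = 37840 mm.
= 37.84 m.

37.84 m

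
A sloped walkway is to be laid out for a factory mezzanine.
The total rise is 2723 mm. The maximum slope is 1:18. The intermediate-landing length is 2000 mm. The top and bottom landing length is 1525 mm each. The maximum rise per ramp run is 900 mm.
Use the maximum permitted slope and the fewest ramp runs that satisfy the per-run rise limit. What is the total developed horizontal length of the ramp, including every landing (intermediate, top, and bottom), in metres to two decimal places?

At most 900 each: 2723/900 = 3.03, giving 4 ramp runs. That means 3 intermediate landings.
Ramp run (horizontal) at 1:18: 2723 × 18 = 49014 mm.
3 intermediate landings contribute 3 × 2000 = 6000 mm.
Top and bottom landings: 2 × 1525 = 3050 mm.
Total = 49014 + 6000 + 3050 = 58064 mm.
= 58.06 m.

58.06 m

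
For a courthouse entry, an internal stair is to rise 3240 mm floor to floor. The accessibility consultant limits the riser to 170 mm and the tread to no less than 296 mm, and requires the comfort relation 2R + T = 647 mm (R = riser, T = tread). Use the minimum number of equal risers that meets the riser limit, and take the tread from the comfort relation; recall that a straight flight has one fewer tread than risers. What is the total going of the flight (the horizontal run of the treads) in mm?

At most 170 each: 3240/170 = 19.06, giving 20 risers.
Riser R = 3240 / 20 = 162 mm, within the 170 mm limit.
From 2R + T = 647: T = 647 − 324 = 323 mm.
Going = (20 − 1) × 323 = 6137 mm.

6137 mm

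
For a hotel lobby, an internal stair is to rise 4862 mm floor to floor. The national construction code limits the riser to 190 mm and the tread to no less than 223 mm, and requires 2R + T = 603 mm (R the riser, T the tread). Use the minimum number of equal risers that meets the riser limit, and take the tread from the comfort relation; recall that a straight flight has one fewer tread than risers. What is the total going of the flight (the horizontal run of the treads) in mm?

5725 mm

At most 190 each: 4862/190 = 25.59, giving 26 risers.
Each riser is 4862/26 = 187 mm (≤ 190 mm).
T = 603 − 2·187 = 229 mm, which satisfies the 223 mm minimum.
Treads = 26 − 1 = 25; going = 25 × 229 = 5725 mm.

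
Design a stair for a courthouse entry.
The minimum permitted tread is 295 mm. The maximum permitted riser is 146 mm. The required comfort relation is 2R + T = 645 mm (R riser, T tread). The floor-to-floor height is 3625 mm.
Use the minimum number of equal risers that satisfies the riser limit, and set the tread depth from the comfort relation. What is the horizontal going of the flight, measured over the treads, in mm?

8520 mm

3625 / 146 = 24.829 → round up to 25 risers.
R = 3625 ÷ 25 = 145 mm.
From 2R + T = 645: T = 645 − 290 = 355 mm.
Going = (25 − 1) × 355 = 8520 mm.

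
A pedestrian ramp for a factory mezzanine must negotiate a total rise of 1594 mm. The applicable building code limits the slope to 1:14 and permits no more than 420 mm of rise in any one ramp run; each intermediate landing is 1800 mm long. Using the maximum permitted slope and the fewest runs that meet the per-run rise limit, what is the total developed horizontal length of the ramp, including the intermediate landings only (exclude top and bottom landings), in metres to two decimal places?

⌈1594/420⌉ = 4 ramp runs. That means 3 intermediate landings.
Horizontal run for 1594 mm of rise at 1:14 is 1594 × 14 = 22316 mm.
3 intermediate landings contribute 3 × 1800 = 5400 mm.
Developed length = 22316 + 5400 = 27716 mm.
= 27.72 m.

27.72 m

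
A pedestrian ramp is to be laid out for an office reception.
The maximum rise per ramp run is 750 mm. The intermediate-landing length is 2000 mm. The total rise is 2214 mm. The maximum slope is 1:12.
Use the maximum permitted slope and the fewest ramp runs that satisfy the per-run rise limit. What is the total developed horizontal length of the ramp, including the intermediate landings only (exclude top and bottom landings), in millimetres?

⌈2214/750⌉ = 3 ramp runs. That means 2 intermediate landings.
Ramp run (horizontal) at 1:12: 2214 × 12 = 26568 mm.
Intermediate landings: 2 × 2000 = 4000 mm.
Total developed length = 26568 + 4000 = 30568 mm.

30568 mm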